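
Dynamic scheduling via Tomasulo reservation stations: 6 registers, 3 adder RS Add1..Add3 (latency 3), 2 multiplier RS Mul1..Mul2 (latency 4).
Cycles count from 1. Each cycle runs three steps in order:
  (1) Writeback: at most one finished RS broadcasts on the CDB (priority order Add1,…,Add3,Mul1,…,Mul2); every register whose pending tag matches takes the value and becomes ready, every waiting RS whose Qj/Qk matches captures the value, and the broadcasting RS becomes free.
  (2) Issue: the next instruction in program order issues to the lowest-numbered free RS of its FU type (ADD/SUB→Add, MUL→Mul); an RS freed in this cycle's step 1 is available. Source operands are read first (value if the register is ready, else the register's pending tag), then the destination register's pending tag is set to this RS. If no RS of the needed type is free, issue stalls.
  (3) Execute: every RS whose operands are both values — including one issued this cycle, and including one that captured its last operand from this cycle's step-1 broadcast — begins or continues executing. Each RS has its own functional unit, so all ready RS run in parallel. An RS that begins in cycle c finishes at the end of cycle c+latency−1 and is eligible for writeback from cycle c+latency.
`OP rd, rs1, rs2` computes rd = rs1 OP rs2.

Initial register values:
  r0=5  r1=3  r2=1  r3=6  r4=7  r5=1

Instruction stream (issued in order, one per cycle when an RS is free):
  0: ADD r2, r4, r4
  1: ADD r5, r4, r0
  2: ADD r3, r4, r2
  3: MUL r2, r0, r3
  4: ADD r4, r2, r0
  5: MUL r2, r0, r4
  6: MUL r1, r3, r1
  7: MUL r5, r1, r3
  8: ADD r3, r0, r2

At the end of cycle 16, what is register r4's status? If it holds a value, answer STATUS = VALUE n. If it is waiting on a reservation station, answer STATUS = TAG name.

cycle 1: issue ADD r2<-Add1 // r0:5,r1:3,r2:Add1,r3:6,r4:7,r5:1
cycle 2: issue ADD r5<-Add2 // r0:5,r1:3,r2:Add1,r3:6,r4:7,r5:Add2
cycle 3: issue ADD r3<-Add3 // r0:5,r1:3,r2:Add1,r3:Add3,r4:7,r5:Add2
cycle 4: CDB Add1=14; issue MUL r2<-Mul1 // r0:5,r1:3,r2:Mul1,r3:Add3,r4:7,r5:Add2
cycle 5: CDB Add2=12; issue ADD r4<-Add1 // r0:5,r1:3,r2:Mul1,r3:Add3,r4:Add1,r5:12
cycle 6: issue MUL r2<-Mul2 // r0:5,r1:3,r2:Mul2,r3:Add3,r4:Add1,r5:12
cycle 7: CDB Add3=21; stall // r0:5,r1:3,r2:Mul2,r3:21,r4:Add1,r5:12
cycle 8: stall // r0:5,r1:3,r2:Mul2,r3:21,r4:Add1,r5:12
cycle 9: stall // r0:5,r1:3,r2:Mul2,r3:21,r4:Add1,r5:12
cycle 10: stall // r0:5,r1:3,r2:Mul2,r3:21,r4:Add1,r5:12
cycle 11: CDB Mul1=105; issue MUL r1<-Mul1 // r0:5,r1:Mul1,r2:Mul2,r3:21,r4:Add1,r5:12
cycle 12: stall // r0:5,r1:Mul1,r2:Mul2,r3:21,r4:Add1,r5:12
cycle 13: stall // r0:5,r1:Mul1,r2:Mul2,r3:21,r4:Add1,r5:12
cycle 14: CDB Add1=110; stall // r0:5,r1:Mul1,r2:Mul2,r3:21,r4:110,r5:12
cycle 15: CDB Mul1=63; issue MUL r5<-Mul1 // r0:5,r1:63,r2:Mul2,r3:21,r4:110,r5:Mul1
cycle 16: issue ADD r3<-Add1 // r0:5,r1:63,r2:Mul2,r3:Add1,r4:110,r5:Mul1

STATUS = VALUE 110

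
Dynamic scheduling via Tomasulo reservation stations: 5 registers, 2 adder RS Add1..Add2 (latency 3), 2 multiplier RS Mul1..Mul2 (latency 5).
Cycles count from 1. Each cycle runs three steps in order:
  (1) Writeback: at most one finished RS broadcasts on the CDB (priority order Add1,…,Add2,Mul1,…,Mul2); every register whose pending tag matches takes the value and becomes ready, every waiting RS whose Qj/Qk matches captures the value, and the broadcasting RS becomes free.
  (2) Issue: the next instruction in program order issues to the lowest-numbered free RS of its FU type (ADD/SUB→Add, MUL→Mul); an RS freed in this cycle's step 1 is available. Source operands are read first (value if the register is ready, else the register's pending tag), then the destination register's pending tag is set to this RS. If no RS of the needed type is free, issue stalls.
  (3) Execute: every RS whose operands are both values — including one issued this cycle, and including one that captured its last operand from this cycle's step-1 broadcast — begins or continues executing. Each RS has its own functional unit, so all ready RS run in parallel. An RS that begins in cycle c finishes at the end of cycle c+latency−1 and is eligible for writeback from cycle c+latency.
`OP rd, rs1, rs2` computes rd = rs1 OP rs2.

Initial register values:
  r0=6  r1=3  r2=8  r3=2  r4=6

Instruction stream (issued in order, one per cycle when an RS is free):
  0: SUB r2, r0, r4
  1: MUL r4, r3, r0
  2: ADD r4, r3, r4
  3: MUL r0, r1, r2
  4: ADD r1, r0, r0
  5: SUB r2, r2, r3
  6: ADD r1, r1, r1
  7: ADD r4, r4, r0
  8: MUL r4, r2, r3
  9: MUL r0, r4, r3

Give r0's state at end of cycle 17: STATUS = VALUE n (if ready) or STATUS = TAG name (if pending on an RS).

STATUS = TAG Mul2

  c1: issue SUB r2<-Add1  regs: r0:6,r1:3,r2:Add1,r3:2,r4:6
  c2: issue MUL r4<-Mul1  regs: r0:6,r1:3,r2:Add1,r3:2,r4:Mul1
  c3: issue ADD r4<-Add2  regs: r0:6,r1:3,r2:Add1,r3:2,r4:Add2
  c4: CDB Add1=0; issue MUL r0<-Mul2  regs: r0:Mul2,r1:3,r2:0,r3:2,r4:Add2
  c5: issue ADD r1<-Add1  regs: r0:Mul2,r1:Add1,r2:0,r3:2,r4:Add2
  c6: stall  regs: r0:Mul2,r1:Add1,r2:0,r3:2,r4:Add2
  c7: CDB Mul1=12; stall  regs: r0:Mul2,r1:Add1,r2:0,r3:2,r4:Add2
  c8: stall  regs: r0:Mul2,r1:Add1,r2:0,r3:2,r4:Add2
  c9: CDB Mul2=0; stall  regs: r0:0,r1:Add1,r2:0,r3:2,r4:Add2
  c10: CDB Add2=14; issue SUB r2<-Add2  regs: r0:0,r1:Add1,r2:Add2,r3:2,r4:14
  c11: stall  regs: r0:0,r1:Add1,r2:Add2,r3:2,r4:14
  c12: CDB Add1=0; issue ADD r1<-Add1  regs: r0:0,r1:Add1,r2:Add2,r3:2,r4:14
  c13: CDB Add2=-2; issue ADD r4<-Add2  regs: r0:0,r1:Add1,r2:-2,r3:2,r4:Add2
  c14: issue MUL r4<-Mul1  regs: r0:0,r1:Add1,r2:-2,r3:2,r4:Mul1
  c15: CDB Add1=0; issue MUL r0<-Mul2  regs: r0:Mul2,r1:0,r2:-2,r3:2,r4:Mul1
  c16: CDB Add2=14  regs: r0:Mul2,r1:0,r2:-2,r3:2,r4:Mul1
  c17: -  regs: r0:Mul2,r1:0,r2:-2,r3:2,r4:Mul1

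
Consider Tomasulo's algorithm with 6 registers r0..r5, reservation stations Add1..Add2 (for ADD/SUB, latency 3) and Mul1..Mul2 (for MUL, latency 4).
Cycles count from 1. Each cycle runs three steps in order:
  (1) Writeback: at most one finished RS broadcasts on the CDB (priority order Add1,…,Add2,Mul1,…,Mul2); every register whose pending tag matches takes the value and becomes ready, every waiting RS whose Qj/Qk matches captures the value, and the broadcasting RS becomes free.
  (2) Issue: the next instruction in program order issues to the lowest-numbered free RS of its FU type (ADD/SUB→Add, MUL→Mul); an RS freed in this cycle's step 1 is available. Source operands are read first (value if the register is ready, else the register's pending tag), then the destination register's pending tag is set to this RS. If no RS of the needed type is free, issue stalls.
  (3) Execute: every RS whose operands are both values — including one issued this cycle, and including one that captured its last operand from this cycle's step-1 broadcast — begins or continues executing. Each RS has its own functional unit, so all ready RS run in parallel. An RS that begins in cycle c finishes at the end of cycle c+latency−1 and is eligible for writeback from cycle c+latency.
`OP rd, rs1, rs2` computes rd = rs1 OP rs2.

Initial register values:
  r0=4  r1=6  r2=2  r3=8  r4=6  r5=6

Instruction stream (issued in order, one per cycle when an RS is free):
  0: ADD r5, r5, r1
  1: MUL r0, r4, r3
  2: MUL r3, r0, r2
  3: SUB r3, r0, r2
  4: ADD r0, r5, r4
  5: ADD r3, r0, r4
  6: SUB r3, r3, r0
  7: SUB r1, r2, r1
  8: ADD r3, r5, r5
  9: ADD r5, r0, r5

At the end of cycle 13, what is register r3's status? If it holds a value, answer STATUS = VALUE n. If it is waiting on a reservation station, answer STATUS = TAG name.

STATUS = TAG Add1

  c1: issue ADD r5<-Add1  regs: r0:4,r1:6,r2:2,r3:8,r4:6,r5:Add1
  c2: issue MUL r0<-Mul1  regs: r0:Mul1,r1:6,r2:2,r3:8,r4:6,r5:Add1
  c3: issue MUL r3<-Mul2  regs: r0:Mul1,r1:6,r2:2,r3:Mul2,r4:6,r5:Add1
  c4: CDB Add1=12; issue SUB r3<-Add1  regs: r0:Mul1,r1:6,r2:2,r3:Add1,r4:6,r5:12
  c5: issue ADD r0<-Add2  regs: r0:Add2,r1:6,r2:2,r3:Add1,r4:6,r5:12
  c6: CDB Mul1=48; stall  regs: r0:Add2,r1:6,r2:2,r3:Add1,r4:6,r5:12
  c7: stall  regs: r0:Add2,r1:6,r2:2,r3:Add1,r4:6,r5:12
  c8: CDB Add2=18; issue ADD r3<-Add2  regs: r0:18,r1:6,r2:2,r3:Add2,r4:6,r5:12
  c9: CDB Add1=46; issue SUB r3<-Add1  regs: r0:18,r1:6,r2:2,r3:Add1,r4:6,r5:12
  c10: CDB Mul2=96; stall  regs: r0:18,r1:6,r2:2,r3:Add1,r4:6,r5:12
  c11: CDB Add2=24; issue SUB r1<-Add2  regs: r0:18,r1:Add2,r2:2,r3:Add1,r4:6,r5:12
  c12: stall  regs: r0:18,r1:Add2,r2:2,r3:Add1,r4:6,r5:12
  c13: stall  regs: r0:18,r1:Add2,r2:2,r3:Add1,r4:6,r5:12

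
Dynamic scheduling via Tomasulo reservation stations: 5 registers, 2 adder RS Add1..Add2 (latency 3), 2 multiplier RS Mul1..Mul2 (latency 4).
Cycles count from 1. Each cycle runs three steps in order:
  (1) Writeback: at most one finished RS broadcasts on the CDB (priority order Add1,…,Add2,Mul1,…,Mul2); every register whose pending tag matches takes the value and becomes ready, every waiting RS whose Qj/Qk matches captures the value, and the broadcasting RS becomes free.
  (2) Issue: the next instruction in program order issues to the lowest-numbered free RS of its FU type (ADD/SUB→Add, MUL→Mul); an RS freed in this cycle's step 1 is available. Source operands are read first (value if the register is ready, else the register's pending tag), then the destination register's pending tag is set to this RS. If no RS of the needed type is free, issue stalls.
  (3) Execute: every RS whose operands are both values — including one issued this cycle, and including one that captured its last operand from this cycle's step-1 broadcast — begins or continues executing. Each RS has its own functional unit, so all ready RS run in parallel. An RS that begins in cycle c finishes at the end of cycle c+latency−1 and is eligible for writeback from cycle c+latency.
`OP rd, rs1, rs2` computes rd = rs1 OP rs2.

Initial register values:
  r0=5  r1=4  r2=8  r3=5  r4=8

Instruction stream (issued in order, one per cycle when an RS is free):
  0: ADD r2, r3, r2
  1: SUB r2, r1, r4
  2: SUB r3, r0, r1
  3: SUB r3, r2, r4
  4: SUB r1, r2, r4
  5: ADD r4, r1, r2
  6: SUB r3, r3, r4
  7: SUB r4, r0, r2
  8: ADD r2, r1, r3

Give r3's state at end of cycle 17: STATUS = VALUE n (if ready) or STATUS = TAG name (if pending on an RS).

STATUS = VALUE 4

cycle 1: issue ADD r2<-Add1 // r0:5,r1:4,r2:Add1,r3:5,r4:8
cycle 2: issue SUB r2<-Add2 // r0:5,r1:4,r2:Add2,r3:5,r4:8
cycle 3: stall // r0:5,r1:4,r2:Add2,r3:5,r4:8
cycle 4: CDB Add1=13; issue SUB r3<-Add1 // r0:5,r1:4,r2:Add2,r3:Add1,r4:8
cycle 5: CDB Add2=-4; issue SUB r3<-Add2 // r0:5,r1:4,r2:-4,r3:Add2,r4:8
cycle 6: stall // r0:5,r1:4,r2:-4,r3:Add2,r4:8
cycle 7: CDB Add1=1; issue SUB r1<-Add1 // r0:5,r1:Add1,r2:-4,r3:Add2,r4:8
cycle 8: CDB Add2=-12; issue ADD r4<-Add2 // r0:5,r1:Add1,r2:-4,r3:-12,r4:Add2
cycle 9: stall // r0:5,r1:Add1,r2:-4,r3:-12,r4:Add2
cycle 10: CDB Add1=-12; issue SUB r3<-Add1 // r0:5,r1:-12,r2:-4,r3:Add1,r4:Add2
cycle 11: stall // r0:5,r1:-12,r2:-4,r3:Add1,r4:Add2
cycle 12: stall // r0:5,r1:-12,r2:-4,r3:Add1,r4:Add2
cycle 13: CDB Add2=-16; issue SUB r4<-Add2 // r0:5,r1:-12,r2:-4,r3:Add1,r4:Add2
cycle 14: stall // r0:5,r1:-12,r2:-4,r3:Add1,r4:Add2
cycle 15: stall // r0:5,r1:-12,r2:-4,r3:Add1,r4:Add2
cycle 16: CDB Add1=4; issue ADD r2<-Add1 // r0:5,r1:-12,r2:Add1,r3:4,r4:Add2
cycle 17: CDB Add2=9 // r0:5,r1:-12,r2:Add1,r3:4,r4:9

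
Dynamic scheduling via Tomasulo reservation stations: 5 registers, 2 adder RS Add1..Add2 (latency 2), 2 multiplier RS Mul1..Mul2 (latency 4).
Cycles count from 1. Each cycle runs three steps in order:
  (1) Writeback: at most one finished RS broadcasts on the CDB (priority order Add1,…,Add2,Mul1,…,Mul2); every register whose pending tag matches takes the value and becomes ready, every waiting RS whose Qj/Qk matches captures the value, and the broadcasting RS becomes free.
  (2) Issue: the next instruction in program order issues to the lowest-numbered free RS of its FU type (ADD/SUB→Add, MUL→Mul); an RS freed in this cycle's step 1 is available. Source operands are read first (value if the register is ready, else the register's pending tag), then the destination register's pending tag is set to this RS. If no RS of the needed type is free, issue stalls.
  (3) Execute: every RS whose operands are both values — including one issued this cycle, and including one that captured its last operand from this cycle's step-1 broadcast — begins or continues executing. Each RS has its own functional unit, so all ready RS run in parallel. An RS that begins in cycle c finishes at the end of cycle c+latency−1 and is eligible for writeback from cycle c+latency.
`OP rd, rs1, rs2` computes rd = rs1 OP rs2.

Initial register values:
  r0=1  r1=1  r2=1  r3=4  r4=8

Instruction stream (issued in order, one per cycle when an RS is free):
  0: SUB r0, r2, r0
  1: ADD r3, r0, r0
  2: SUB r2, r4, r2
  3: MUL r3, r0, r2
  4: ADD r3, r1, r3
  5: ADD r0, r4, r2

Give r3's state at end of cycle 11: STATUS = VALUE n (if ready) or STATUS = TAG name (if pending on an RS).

cycle 1: issue SUB r0<-Add1 // r0:Add1,r1:1,r2:1,r3:4,r4:8
cycle 2: issue ADD r3<-Add2 // r0:Add1,r1:1,r2:1,r3:Add2,r4:8
cycle 3: CDB Add1=0; issue SUB r2<-Add1 // r0:0,r1:1,r2:Add1,r3:Add2,r4:8
cycle 4: issue MUL r3<-Mul1 // r0:0,r1:1,r2:Add1,r3:Mul1,r4:8
cycle 5: CDB Add1=7; issue ADD r3<-Add1 // r0:0,r1:1,r2:7,r3:Add1,r4:8
cycle 6: CDB Add2=0; issue ADD r0<-Add2 // r0:Add2,r1:1,r2:7,r3:Add1,r4:8
cycle 7: - // r0:Add2,r1:1,r2:7,r3:Add1,r4:8
cycle 8: CDB Add2=15 // r0:15,r1:1,r2:7,r3:Add1,r4:8
cycle 9: CDB Mul1=0 // r0:15,r1:1,r2:7,r3:Add1,r4:8
cycle 10: - // r0:15,r1:1,r2:7,r3:Add1,r4:8
cycle 11: CDB Add1=1 // r0:15,r1:1,r2:7,r3:1,r4:8

STATUS = VALUE 1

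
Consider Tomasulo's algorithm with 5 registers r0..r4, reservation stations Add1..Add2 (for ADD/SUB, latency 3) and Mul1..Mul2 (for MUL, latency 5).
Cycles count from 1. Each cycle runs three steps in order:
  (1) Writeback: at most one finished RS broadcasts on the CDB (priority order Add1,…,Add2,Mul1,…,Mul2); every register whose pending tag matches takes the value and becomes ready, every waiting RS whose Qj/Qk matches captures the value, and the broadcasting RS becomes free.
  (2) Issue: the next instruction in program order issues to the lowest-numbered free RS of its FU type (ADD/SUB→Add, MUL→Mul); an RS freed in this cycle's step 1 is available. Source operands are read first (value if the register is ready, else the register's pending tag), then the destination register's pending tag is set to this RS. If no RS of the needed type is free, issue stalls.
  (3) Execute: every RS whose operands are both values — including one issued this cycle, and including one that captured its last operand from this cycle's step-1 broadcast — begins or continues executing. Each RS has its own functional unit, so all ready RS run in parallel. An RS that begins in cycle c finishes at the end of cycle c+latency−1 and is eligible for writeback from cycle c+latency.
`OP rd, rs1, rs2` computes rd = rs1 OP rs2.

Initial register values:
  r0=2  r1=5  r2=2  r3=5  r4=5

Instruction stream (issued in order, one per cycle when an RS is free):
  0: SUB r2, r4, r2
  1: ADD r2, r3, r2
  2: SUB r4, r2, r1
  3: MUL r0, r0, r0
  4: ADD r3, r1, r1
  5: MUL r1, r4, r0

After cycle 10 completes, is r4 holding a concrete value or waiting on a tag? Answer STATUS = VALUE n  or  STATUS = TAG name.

STATUS = VALUE 3

c1: issue SUB r2<-Add1 | r0:2,r1:5,r2:Add1,r3:5,r4:5
c2: issue ADD r2<-Add2 | r0:2,r1:5,r2:Add2,r3:5,r4:5
c3: stall | r0:2,r1:5,r2:Add2,r3:5,r4:5
c4: CDB Add1=3; issue SUB r4<-Add1 | r0:2,r1:5,r2:Add2,r3:5,r4:Add1
c5: issue MUL r0<-Mul1 | r0:Mul1,r1:5,r2:Add2,r3:5,r4:Add1
c6: stall | r0:Mul1,r1:5,r2:Add2,r3:5,r4:Add1
c7: CDB Add2=8; issue ADD r3<-Add2 | r0:Mul1,r1:5,r2:8,r3:Add2,r4:Add1
c8: issue MUL r1<-Mul2 | r0:Mul1,r1:Mul2,r2:8,r3:Add2,r4:Add1
c9: - | r0:Mul1,r1:Mul2,r2:8,r3:Add2,r4:Add1
c10: CDB Add1=3 | r0:Mul1,r1:Mul2,r2:8,r3:Add2,r4:3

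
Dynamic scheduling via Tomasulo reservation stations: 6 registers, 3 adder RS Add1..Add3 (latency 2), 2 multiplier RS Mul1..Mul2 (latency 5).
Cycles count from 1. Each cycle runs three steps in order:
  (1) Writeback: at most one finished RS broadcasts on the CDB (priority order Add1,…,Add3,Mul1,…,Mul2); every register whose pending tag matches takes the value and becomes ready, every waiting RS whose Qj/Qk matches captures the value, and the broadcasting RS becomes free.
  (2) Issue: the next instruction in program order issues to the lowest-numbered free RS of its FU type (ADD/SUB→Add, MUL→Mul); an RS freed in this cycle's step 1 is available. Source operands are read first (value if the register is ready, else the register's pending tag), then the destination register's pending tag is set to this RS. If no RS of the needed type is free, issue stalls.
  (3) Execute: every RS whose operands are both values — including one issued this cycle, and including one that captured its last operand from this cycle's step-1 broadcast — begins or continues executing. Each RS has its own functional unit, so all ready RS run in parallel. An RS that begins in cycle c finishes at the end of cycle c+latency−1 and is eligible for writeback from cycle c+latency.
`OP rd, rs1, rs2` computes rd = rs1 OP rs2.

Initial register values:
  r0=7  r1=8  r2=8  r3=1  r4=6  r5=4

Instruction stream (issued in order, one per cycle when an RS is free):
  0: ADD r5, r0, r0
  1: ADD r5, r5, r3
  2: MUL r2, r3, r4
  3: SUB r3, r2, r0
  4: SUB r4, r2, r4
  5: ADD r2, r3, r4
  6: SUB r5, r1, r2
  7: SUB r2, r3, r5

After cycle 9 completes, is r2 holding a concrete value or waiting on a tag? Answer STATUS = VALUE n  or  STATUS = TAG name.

STATUS = TAG Add3

cycle 1: issue ADD r5<-Add1 // r0:7,r1:8,r2:8,r3:1,r4:6,r5:Add1
cycle 2: issue ADD r5<-Add2 // r0:7,r1:8,r2:8,r3:1,r4:6,r5:Add2
cycle 3: CDB Add1=14; issue MUL r2<-Mul1 // r0:7,r1:8,r2:Mul1,r3:1,r4:6,r5:Add2
cycle 4: issue SUB r3<-Add1 // r0:7,r1:8,r2:Mul1,r3:Add1,r4:6,r5:Add2
cycle 5: CDB Add2=15; issue SUB r4<-Add2 // r0:7,r1:8,r2:Mul1,r3:Add1,r4:Add2,r5:15
cycle 6: issue ADD r2<-Add3 // r0:7,r1:8,r2:Add3,r3:Add1,r4:Add2,r5:15
cycle 7: stall // r0:7,r1:8,r2:Add3,r3:Add1,r4:Add2,r5:15
cycle 8: CDB Mul1=6; stall // r0:7,r1:8,r2:Add3,r3:Add1,r4:Add2,r5:15
cycle 9: stall // r0:7,r1:8,r2:Add3,r3:Add1,r4:Add2,r5:15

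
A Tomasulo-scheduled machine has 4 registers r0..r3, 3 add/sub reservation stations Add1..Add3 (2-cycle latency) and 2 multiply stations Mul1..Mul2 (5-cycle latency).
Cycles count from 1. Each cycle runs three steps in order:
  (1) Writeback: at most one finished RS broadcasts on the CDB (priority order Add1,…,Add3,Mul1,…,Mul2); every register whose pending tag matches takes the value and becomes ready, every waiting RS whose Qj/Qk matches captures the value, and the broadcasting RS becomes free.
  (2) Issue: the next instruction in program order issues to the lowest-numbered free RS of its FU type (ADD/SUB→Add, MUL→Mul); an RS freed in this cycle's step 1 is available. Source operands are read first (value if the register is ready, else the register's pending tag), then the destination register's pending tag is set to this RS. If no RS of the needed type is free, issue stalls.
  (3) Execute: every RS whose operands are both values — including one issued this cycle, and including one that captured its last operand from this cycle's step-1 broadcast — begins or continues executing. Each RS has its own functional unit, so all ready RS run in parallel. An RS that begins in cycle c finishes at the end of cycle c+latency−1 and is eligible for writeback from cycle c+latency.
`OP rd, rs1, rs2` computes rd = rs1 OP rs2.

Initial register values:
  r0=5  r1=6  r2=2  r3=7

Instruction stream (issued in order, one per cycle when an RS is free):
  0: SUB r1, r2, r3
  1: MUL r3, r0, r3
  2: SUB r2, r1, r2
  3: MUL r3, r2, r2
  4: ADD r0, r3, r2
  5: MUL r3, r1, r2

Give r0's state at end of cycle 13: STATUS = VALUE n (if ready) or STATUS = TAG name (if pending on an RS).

c1: issue SUB r1<-Add1 | r0:5,r1:Add1,r2:2,r3:7
c2: issue MUL r3<-Mul1 | r0:5,r1:Add1,r2:2,r3:Mul1
c3: CDB Add1=-5; issue SUB r2<-Add1 | r0:5,r1:-5,r2:Add1,r3:Mul1
c4: issue MUL r3<-Mul2 | r0:5,r1:-5,r2:Add1,r3:Mul2
c5: CDB Add1=-7; issue ADD r0<-Add1 | r0:Add1,r1:-5,r2:-7,r3:Mul2
c6: stall | r0:Add1,r1:-5,r2:-7,r3:Mul2
c7: CDB Mul1=35; issue MUL r3<-Mul1 | r0:Add1,r1:-5,r2:-7,r3:Mul1
c8: - | r0:Add1,r1:-5,r2:-7,r3:Mul1
c9: - | r0:Add1,r1:-5,r2:-7,r3:Mul1
c10: CDB Mul2=49 | r0:Add1,r1:-5,r2:-7,r3:Mul1
c11: - | r0:Add1,r1:-5,r2:-7,r3:Mul1
c12: CDB Add1=42 | r0:42,r1:-5,r2:-7,r3:Mul1
c13: CDB Mul1=35 | r0:42,r1:-5,r2:-7,r3:35

STATUS = VALUE 42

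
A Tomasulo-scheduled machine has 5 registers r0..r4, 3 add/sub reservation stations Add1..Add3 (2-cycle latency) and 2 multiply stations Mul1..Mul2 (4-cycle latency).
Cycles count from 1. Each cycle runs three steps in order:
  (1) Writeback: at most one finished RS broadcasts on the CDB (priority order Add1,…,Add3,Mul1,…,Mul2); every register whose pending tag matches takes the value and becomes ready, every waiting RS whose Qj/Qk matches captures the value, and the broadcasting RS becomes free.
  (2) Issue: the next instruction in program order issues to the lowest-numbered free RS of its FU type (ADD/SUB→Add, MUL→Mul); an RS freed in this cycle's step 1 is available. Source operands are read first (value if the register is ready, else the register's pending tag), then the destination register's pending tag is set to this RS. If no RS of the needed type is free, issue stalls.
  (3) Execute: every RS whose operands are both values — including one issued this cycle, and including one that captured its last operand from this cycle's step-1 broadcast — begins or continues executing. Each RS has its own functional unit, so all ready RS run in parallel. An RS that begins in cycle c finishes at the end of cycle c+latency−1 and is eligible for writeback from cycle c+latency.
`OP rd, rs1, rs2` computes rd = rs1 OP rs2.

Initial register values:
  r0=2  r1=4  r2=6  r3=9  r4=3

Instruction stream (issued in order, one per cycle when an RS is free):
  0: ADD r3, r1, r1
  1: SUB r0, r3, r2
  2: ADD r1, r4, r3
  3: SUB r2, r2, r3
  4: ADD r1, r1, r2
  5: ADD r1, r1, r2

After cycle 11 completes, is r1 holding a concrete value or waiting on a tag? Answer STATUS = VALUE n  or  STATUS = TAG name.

STATUS = VALUE 7

c1: issue ADD r3<-Add1 | r0:2,r1:4,r2:6,r3:Add1,r4:3
c2: issue SUB r0<-Add2 | r0:Add2,r1:4,r2:6,r3:Add1,r4:3
c3: CDB Add1=8; issue ADD r1<-Add1 | r0:Add2,r1:Add1,r2:6,r3:8,r4:3
c4: issue SUB r2<-Add3 | r0:Add2,r1:Add1,r2:Add3,r3:8,r4:3
c5: CDB Add1=11; issue ADD r1<-Add1 | r0:Add2,r1:Add1,r2:Add3,r3:8,r4:3
c6: CDB Add2=2; issue ADD r1<-Add2 | r0:2,r1:Add2,r2:Add3,r3:8,r4:3
c7: CDB Add3=-2 | r0:2,r1:Add2,r2:-2,r3:8,r4:3
c8: - | r0:2,r1:Add2,r2:-2,r3:8,r4:3
c9: CDB Add1=9 | r0:2,r1:Add2,r2:-2,r3:8,r4:3
c10: - | r0:2,r1:Add2,r2:-2,r3:8,r4:3
c11: CDB Add2=7 | r0:2,r1:7,r2:-2,r3:8,r4:3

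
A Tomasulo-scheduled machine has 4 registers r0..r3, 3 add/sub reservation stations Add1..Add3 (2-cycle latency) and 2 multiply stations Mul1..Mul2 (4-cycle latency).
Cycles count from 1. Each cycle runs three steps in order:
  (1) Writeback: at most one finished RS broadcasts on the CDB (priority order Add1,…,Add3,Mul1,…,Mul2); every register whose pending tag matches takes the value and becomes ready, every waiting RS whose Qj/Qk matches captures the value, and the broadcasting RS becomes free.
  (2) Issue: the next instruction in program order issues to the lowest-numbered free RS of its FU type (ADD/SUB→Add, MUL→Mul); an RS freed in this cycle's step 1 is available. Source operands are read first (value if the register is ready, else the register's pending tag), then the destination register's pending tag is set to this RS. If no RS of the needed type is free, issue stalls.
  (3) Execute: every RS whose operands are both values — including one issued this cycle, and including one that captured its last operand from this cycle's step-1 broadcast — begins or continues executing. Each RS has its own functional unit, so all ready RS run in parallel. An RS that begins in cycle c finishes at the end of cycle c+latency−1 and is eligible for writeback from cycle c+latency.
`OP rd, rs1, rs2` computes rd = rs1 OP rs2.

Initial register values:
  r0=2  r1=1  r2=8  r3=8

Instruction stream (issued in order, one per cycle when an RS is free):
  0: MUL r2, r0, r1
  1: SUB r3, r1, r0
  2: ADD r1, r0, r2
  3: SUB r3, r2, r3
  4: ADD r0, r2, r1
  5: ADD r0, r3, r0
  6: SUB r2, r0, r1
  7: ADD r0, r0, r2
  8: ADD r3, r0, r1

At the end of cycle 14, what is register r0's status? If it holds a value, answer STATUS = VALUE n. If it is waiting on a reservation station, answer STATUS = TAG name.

STATUS = TAG Add3

c1: issue MUL r2<-Mul1 | r0:2,r1:1,r2:Mul1,r3:8
c2: issue SUB r3<-Add1 | r0:2,r1:1,r2:Mul1,r3:Add1
c3: issue ADD r1<-Add2 | r0:2,r1:Add2,r2:Mul1,r3:Add1
c4: CDB Add1=-1; issue SUB r3<-Add1 | r0:2,r1:Add2,r2:Mul1,r3:Add1
c5: CDB Mul1=2; issue ADD r0<-Add3 | r0:Add3,r1:Add2,r2:2,r3:Add1
c6: stall | r0:Add3,r1:Add2,r2:2,r3:Add1
c7: CDB Add1=3; issue ADD r0<-Add1 | r0:Add1,r1:Add2,r2:2,r3:3
c8: CDB Add2=4; issue SUB r2<-Add2 | r0:Add1,r1:4,r2:Add2,r3:3
c9: stall | r0:Add1,r1:4,r2:Add2,r3:3
c10: CDB Add3=6; issue ADD r0<-Add3 | r0:Add3,r1:4,r2:Add2,r3:3
c11: stall | r0:Add3,r1:4,r2:Add2,r3:3
c12: CDB Add1=9; issue ADD r3<-Add1 | r0:Add3,r1:4,r2:Add2,r3:Add1
c13: - | r0:Add3,r1:4,r2:Add2,r3:Add1
c14: CDB Add2=5 | r0:Add3,r1:4,r2:5,r3:Add1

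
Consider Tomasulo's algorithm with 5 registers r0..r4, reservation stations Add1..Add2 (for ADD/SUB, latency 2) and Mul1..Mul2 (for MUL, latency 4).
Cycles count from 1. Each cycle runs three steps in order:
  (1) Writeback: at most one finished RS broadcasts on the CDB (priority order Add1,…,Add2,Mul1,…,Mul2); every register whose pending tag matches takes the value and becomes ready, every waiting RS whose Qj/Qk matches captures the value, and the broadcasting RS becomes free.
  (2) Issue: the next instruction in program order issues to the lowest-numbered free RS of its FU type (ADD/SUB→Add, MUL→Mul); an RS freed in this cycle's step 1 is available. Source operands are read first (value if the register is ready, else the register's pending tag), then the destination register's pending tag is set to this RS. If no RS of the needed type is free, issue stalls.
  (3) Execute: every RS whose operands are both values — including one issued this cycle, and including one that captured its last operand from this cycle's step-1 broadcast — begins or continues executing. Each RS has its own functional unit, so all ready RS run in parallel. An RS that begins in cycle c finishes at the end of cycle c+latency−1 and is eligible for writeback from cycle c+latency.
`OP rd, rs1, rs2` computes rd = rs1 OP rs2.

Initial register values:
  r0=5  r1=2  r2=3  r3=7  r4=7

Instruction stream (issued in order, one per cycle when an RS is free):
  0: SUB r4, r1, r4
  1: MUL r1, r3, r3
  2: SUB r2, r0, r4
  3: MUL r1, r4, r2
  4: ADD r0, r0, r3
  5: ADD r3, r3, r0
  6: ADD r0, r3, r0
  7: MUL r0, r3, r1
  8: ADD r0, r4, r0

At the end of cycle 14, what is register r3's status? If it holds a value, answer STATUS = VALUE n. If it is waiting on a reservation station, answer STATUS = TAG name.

cycle 1: issue SUB r4<-Add1 // r0:5,r1:2,r2:3,r3:7,r4:Add1
cycle 2: issue MUL r1<-Mul1 // r0:5,r1:Mul1,r2:3,r3:7,r4:Add1
cycle 3: CDB Add1=-5; issue SUB r2<-Add1 // r0:5,r1:Mul1,r2:Add1,r3:7,r4:-5
cycle 4: issue MUL r1<-Mul2 // r0:5,r1:Mul2,r2:Add1,r3:7,r4:-5
cycle 5: CDB Add1=10; issue ADD r0<-Add1 // r0:Add1,r1:Mul2,r2:10,r3:7,r4:-5
cycle 6: CDB Mul1=49; issue ADD r3<-Add2 // r0:Add1,r1:Mul2,r2:10,r3:Add2,r4:-5
cycle 7: CDB Add1=12; issue ADD r0<-Add1 // r0:Add1,r1:Mul2,r2:10,r3:Add2,r4:-5
cycle 8: issue MUL r0<-Mul1 // r0:Mul1,r1:Mul2,r2:10,r3:Add2,r4:-5
cycle 9: CDB Add2=19; issue ADD r0<-Add2 // r0:Add2,r1:Mul2,r2:10,r3:19,r4:-5
cycle 10: CDB Mul2=-50 // r0:Add2,r1:-50,r2:10,r3:19,r4:-5
cycle 11: CDB Add1=31 // r0:Add2,r1:-50,r2:10,r3:19,r4:-5
cycle 12: - // r0:Add2,r1:-50,r2:10,r3:19,r4:-5
cycle 13: - // r0:Add2,r1:-50,r2:10,r3:19,r4:-5
cycle 14: CDB Mul1=-950 // r0:Add2,r1:-50,r2:10,r3:19,r4:-5

STATUS = VALUE 19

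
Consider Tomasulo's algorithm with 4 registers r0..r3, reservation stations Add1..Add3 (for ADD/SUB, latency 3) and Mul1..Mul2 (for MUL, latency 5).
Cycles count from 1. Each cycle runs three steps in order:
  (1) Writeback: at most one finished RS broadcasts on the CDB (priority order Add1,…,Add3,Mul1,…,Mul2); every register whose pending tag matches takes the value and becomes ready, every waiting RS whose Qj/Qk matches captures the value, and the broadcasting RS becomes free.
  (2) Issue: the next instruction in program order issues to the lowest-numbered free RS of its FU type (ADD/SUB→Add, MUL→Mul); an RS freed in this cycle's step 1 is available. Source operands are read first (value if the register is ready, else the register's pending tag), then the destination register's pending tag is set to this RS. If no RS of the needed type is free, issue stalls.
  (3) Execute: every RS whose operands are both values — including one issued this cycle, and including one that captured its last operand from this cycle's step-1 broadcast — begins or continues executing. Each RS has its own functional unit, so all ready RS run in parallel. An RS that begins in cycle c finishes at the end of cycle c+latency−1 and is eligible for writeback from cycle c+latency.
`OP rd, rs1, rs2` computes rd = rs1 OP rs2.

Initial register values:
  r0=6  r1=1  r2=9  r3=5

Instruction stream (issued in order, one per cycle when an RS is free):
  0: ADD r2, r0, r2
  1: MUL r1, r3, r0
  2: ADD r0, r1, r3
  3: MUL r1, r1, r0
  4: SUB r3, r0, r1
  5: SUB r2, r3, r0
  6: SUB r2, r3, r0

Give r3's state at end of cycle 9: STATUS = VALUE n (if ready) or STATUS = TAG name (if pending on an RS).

c1: issue ADD r2<-Add1 | r0:6,r1:1,r2:Add1,r3:5
c2: issue MUL r1<-Mul1 | r0:6,r1:Mul1,r2:Add1,r3:5
c3: issue ADD r0<-Add2 | r0:Add2,r1:Mul1,r2:Add1,r3:5
c4: CDB Add1=15; issue MUL r1<-Mul2 | r0:Add2,r1:Mul2,r2:15,r3:5
c5: issue SUB r3<-Add1 | r0:Add2,r1:Mul2,r2:15,r3:Add1
c6: issue SUB r2<-Add3 | r0:Add2,r1:Mul2,r2:Add3,r3:Add1
c7: CDB Mul1=30; stall | r0:Add2,r1:Mul2,r2:Add3,r3:Add1
c8: stall | r0:Add2,r1:Mul2,r2:Add3,r3:Add1
c9: stall | r0:Add2,r1:Mul2,r2:Add3,r3:Add1

STATUS = TAG Add1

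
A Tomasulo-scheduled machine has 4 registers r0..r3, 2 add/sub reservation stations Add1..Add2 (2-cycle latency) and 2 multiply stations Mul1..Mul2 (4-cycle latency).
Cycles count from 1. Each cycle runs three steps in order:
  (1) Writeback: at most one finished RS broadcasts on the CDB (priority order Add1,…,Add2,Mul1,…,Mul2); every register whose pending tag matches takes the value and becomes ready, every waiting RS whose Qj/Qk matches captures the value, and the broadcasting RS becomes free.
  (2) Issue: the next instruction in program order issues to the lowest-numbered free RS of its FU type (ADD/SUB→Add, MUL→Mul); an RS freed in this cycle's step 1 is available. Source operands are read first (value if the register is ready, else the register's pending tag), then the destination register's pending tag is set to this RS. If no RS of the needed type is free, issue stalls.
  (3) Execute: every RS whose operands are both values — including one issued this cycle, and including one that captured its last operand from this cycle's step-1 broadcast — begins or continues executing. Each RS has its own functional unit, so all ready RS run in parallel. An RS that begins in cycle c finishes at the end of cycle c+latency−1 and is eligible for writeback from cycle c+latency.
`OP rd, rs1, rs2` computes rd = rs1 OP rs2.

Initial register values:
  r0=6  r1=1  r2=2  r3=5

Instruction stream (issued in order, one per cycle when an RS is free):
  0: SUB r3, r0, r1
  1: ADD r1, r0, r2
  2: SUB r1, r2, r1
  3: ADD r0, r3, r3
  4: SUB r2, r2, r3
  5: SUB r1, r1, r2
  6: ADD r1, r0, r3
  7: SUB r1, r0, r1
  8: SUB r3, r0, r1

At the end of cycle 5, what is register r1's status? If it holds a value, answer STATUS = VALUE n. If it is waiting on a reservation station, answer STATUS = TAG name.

cycle 1: issue SUB r3<-Add1 // r0:6,r1:1,r2:2,r3:Add1
cycle 2: issue ADD r1<-Add2 // r0:6,r1:Add2,r2:2,r3:Add1
cycle 3: CDB Add1=5; issue SUB r1<-Add1 // r0:6,r1:Add1,r2:2,r3:5
cycle 4: CDB Add2=8; issue ADD r0<-Add2 // r0:Add2,r1:Add1,r2:2,r3:5
cycle 5: stall // r0:Add2,r1:Add1,r2:2,r3:5

STATUS = TAG Add1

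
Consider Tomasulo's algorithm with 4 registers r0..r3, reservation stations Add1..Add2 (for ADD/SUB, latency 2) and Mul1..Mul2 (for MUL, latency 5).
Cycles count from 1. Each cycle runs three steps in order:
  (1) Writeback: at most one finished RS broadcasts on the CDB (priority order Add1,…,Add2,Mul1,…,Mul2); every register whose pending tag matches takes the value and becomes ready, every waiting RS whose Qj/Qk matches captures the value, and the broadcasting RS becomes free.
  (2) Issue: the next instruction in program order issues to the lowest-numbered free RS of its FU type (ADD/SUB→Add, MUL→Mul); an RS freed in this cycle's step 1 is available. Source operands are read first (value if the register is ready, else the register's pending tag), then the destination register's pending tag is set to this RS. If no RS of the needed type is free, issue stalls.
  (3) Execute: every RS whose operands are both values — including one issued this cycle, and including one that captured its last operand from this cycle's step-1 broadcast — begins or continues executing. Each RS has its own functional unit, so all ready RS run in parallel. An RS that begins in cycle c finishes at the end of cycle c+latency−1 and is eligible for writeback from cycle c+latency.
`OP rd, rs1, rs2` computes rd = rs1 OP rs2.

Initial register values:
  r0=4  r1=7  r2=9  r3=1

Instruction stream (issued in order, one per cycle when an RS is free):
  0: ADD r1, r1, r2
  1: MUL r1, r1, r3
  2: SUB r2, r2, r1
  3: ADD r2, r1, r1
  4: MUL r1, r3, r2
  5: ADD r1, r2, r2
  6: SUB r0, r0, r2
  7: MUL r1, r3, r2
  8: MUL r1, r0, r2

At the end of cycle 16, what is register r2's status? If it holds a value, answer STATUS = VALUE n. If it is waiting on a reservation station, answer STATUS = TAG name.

c1: issue ADD r1<-Add1 | r0:4,r1:Add1,r2:9,r3:1
c2: issue MUL r1<-Mul1 | r0:4,r1:Mul1,r2:9,r3:1
c3: CDB Add1=16; issue SUB r2<-Add1 | r0:4,r1:Mul1,r2:Add1,r3:1
c4: issue ADD r2<-Add2 | r0:4,r1:Mul1,r2:Add2,r3:1
c5: issue MUL r1<-Mul2 | r0:4,r1:Mul2,r2:Add2,r3:1
c6: stall | r0:4,r1:Mul2,r2:Add2,r3:1
c7: stall | r0:4,r1:Mul2,r2:Add2,r3:1
c8: CDB Mul1=16; stall | r0:4,r1:Mul2,r2:Add2,r3:1
c9: stall | r0:4,r1:Mul2,r2:Add2,r3:1
c10: CDB Add1=-7; issue ADD r1<-Add1 | r0:4,r1:Add1,r2:Add2,r3:1
c11: CDB Add2=32; issue SUB r0<-Add2 | r0:Add2,r1:Add1,r2:32,r3:1
c12: issue MUL r1<-Mul1 | r0:Add2,r1:Mul1,r2:32,r3:1
c13: CDB Add1=64; stall | r0:Add2,r1:Mul1,r2:32,r3:1
c14: CDB Add2=-28; stall | r0:-28,r1:Mul1,r2:32,r3:1
c15: stall | r0:-28,r1:Mul1,r2:32,r3:1
c16: CDB Mul2=32; issue MUL r1<-Mul2 | r0:-28,r1:Mul2,r2:32,r3:1

STATUS = VALUE 32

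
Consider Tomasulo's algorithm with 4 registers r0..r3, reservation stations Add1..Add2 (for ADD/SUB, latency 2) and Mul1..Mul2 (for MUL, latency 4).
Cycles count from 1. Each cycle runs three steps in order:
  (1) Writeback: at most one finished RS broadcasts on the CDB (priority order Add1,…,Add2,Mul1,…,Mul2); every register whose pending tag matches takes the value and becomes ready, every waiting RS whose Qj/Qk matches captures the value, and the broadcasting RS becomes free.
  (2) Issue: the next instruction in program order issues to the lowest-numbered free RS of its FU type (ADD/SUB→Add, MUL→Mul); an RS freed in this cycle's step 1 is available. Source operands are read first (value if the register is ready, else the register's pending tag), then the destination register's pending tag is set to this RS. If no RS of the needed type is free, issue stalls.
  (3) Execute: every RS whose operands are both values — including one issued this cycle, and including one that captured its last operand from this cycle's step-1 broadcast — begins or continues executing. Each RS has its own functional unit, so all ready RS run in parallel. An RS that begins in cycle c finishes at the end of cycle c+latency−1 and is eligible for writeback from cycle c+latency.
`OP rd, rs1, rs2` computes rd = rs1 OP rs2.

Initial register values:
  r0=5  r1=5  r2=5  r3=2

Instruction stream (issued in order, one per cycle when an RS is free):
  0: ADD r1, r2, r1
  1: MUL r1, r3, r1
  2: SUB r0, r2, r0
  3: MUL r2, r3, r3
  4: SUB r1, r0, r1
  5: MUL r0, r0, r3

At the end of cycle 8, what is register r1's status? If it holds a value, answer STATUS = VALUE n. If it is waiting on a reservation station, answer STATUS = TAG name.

STATUS = TAG Add1

  c1: issue ADD r1<-Add1  regs: r0:5,r1:Add1,r2:5,r3:2
  c2: issue MUL r1<-Mul1  regs: r0:5,r1:Mul1,r2:5,r3:2
  c3: CDB Add1=10; issue SUB r0<-Add1  regs: r0:Add1,r1:Mul1,r2:5,r3:2
  c4: issue MUL r2<-Mul2  regs: r0:Add1,r1:Mul1,r2:Mul2,r3:2
  c5: CDB Add1=0; issue SUB r1<-Add1  regs: r0:0,r1:Add1,r2:Mul2,r3:2
  c6: stall  regs: r0:0,r1:Add1,r2:Mul2,r3:2
  c7: CDB Mul1=20; issue MUL r0<-Mul1  regs: r0:Mul1,r1:Add1,r2:Mul2,r3:2
  c8: CDB Mul2=4  regs: r0:Mul1,r1:Add1,r2:4,r3:2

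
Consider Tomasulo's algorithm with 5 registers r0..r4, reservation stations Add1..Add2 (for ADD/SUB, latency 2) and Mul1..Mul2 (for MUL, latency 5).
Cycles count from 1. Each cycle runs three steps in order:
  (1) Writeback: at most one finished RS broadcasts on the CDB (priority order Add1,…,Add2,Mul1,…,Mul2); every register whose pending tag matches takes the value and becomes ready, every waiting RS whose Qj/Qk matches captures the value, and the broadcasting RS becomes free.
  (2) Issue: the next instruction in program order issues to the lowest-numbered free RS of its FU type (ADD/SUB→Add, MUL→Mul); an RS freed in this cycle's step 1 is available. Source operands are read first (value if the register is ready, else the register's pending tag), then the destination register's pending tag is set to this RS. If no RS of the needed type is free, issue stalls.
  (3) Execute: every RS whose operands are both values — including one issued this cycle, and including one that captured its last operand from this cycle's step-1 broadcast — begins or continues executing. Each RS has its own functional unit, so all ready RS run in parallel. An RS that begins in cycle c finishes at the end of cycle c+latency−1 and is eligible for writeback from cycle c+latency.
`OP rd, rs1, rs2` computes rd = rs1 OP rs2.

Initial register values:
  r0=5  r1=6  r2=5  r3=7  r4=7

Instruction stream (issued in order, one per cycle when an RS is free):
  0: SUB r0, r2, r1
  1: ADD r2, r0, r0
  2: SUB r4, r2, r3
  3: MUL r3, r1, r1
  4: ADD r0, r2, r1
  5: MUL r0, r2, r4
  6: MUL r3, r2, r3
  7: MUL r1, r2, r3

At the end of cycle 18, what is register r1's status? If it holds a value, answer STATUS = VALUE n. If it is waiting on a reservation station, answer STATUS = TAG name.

c1: issue SUB r0<-Add1 | r0:Add1,r1:6,r2:5,r3:7,r4:7
c2: issue ADD r2<-Add2 | r0:Add1,r1:6,r2:Add2,r3:7,r4:7
c3: CDB Add1=-1; issue SUB r4<-Add1 | r0:-1,r1:6,r2:Add2,r3:7,r4:Add1
c4: issue MUL r3<-Mul1 | r0:-1,r1:6,r2:Add2,r3:Mul1,r4:Add1
c5: CDB Add2=-2; issue ADD r0<-Add2 | r0:Add2,r1:6,r2:-2,r3:Mul1,r4:Add1
c6: issue MUL r0<-Mul2 | r0:Mul2,r1:6,r2:-2,r3:Mul1,r4:Add1
c7: CDB Add1=-9; stall | r0:Mul2,r1:6,r2:-2,r3:Mul1,r4:-9
c8: CDB Add2=4; stall | r0:Mul2,r1:6,r2:-2,r3:Mul1,r4:-9
c9: CDB Mul1=36; issue MUL r3<-Mul1 | r0:Mul2,r1:6,r2:-2,r3:Mul1,r4:-9
c10: stall | r0:Mul2,r1:6,r2:-2,r3:Mul1,r4:-9
c11: stall | r0:Mul2,r1:6,r2:-2,r3:Mul1,r4:-9
c12: CDB Mul2=18; issue MUL r1<-Mul2 | r0:18,r1:Mul2,r2:-2,r3:Mul1,r4:-9
c13: - | r0:18,r1:Mul2,r2:-2,r3:Mul1,r4:-9
c14: CDB Mul1=-72 | r0:18,r1:Mul2,r2:-2,r3:-72,r4:-9
c15: - | r0:18,r1:Mul2,r2:-2,r3:-72,r4:-9
c16: - | r0:18,r1:Mul2,r2:-2,r3:-72,r4:-9
c17: - | r0:18,r1:Mul2,r2:-2,r3:-72,r4:-9
c18: - | r0:18,r1:Mul2,r2:-2,r3:-72,r4:-9

STATUS = TAG Mul2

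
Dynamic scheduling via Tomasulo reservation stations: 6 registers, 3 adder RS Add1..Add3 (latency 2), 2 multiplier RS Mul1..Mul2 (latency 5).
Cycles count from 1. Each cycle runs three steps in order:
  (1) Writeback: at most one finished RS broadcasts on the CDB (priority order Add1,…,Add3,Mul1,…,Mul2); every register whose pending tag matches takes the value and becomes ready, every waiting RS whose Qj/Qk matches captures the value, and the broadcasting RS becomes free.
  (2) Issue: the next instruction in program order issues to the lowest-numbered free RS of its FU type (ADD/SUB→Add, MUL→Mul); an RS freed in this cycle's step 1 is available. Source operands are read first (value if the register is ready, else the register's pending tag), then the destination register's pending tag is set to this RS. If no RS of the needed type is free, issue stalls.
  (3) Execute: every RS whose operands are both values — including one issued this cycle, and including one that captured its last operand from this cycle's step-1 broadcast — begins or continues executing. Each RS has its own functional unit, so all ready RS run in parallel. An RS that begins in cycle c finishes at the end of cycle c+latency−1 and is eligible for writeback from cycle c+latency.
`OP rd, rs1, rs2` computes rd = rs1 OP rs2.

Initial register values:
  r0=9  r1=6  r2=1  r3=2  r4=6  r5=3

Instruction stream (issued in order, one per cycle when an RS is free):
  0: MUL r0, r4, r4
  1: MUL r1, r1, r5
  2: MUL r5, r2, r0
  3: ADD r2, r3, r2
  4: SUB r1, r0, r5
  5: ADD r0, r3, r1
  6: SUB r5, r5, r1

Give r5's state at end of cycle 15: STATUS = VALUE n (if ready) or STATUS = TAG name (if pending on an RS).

STATUS = TAG Add3

cycle 1: issue MUL r0<-Mul1 // r0:Mul1,r1:6,r2:1,r3:2,r4:6,r5:3
cycle 2: issue MUL r1<-Mul2 // r0:Mul1,r1:Mul2,r2:1,r3:2,r4:6,r5:3
cycle 3: stall // r0:Mul1,r1:Mul2,r2:1,r3:2,r4:6,r5:3
cycle 4: stall // r0:Mul1,r1:Mul2,r2:1,r3:2,r4:6,r5:3
cycle 5: stall // r0:Mul1,r1:Mul2,r2:1,r3:2,r4:6,r5:3
cycle 6: CDB Mul1=36; issue MUL r5<-Mul1 // r0:36,r1:Mul2,r2:1,r3:2,r4:6,r5:Mul1
cycle 7: CDB Mul2=18; issue ADD r2<-Add1 // r0:36,r1:18,r2:Add1,r3:2,r4:6,r5:Mul1
cycle 8: issue SUB r1<-Add2 // r0:36,r1:Add2,r2:Add1,r3:2,r4:6,r5:Mul1
cycle 9: CDB Add1=3; issue ADD r0<-Add1 // r0:Add1,r1:Add2,r2:3,r3:2,r4:6,r5:Mul1
cycle 10: issue SUB r5<-Add3 // r0:Add1,r1:Add2,r2:3,r3:2,r4:6,r5:Add3
cycle 11: CDB Mul1=36 // r0:Add1,r1:Add2,r2:3,r3:2,r4:6,r5:Add3
cycle 12: - // r0:Add1,r1:Add2,r2:3,r3:2,r4:6,r5:Add3
cycle 13: CDB Add2=0 // r0:Add1,r1:0,r2:3,r3:2,r4:6,r5:Add3
cycle 14: - // r0:Add1,r1:0,r2:3,r3:2,r4:6,r5:Add3
cycle 15: CDB Add1=2 // r0:2,r1:0,r2:3,r3:2,r4:6,r5:Add3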